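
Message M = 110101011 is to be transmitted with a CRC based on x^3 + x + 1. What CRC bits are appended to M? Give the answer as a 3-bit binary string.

Append 3 zeros: 110101011000. Divide by 1011 (XOR where the leading bit is 1):
  pos 0: 1101 XOR 1011 = 0110
  pos 1: 1100 XOR 1011 = 0111
  pos 2: 1111 XOR 1011 = 0100
  pos 3: 1000 XOR 1011 = 0011
  pos 5: 1111 XOR 1011 = 0100
  pos 6: 1000 XOR 1011 = 0011
  pos 8: 1100 XOR 1011 = 0111
Remainder (last 3 bits) = 111. This is the CRC / FCS.

111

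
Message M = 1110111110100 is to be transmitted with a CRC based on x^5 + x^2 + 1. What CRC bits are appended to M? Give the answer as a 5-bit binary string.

11101

Append 5 zeros: 111011111010000000. Divide by 100101 (XOR where the leading bit is 1):
  pos 0: 111011 XOR 100101 = 011110
  pos 1: 111101 XOR 100101 = 011000
  pos 2: 110001 XOR 100101 = 010100
  pos 3: 101001 XOR 100101 = 001100
  pos 5: 110001 XOR 100101 = 010100
  pos 6: 101000 XOR 100101 = 001101
  pos 8: 110100 XOR 100101 = 010001
  pos 9: 100010 XOR 100101 = 000111
  pos 12: 111000 XOR 100101 = 011101
Remainder (last 5 bits) = 11101. This is the CRC / FCS.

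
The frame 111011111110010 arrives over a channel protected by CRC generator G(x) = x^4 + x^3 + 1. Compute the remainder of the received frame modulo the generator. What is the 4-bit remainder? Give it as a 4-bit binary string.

0000

Modulo-2 division of 111011111110010 by 11001:
  pos 0: 11101 XOR 11001 = 00100
  pos 2: 10011 XOR 11001 = 01010
  pos 3: 10101 XOR 11001 = 01100
  pos 4: 11001 XOR 11001 = 00000
  pos 9: 11001 XOR 11001 = 00000
Remainder = 0000 (zero — the frame passes the CRC check).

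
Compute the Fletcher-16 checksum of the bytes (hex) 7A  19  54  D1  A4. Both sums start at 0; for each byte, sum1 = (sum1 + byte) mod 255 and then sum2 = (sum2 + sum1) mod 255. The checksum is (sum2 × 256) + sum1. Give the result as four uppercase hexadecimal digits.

Running sums (mod 255):
  after byte 0 (7A): sum1=122, sum2=122
  after byte 1 (19): sum1=147, sum2=14
  after byte 2 (54): sum1=231, sum2=245
  after byte 3 (D1): sum1=185, sum2=175
  after byte 4 (A4): sum1=94, sum2=14
Checksum = sum2·256 + sum1 = 14·256 + 94 = 3678 = 0x0E5E.

0E5E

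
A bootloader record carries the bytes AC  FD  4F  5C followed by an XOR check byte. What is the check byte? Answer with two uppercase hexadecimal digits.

XOR the bytes together:
  start with 0xAC
  0xAC ⊕ 0xFD = 0x51
  0x51 ⊕ 0x4F = 0x1E
  0x1E ⊕ 0x5C = 0x42

42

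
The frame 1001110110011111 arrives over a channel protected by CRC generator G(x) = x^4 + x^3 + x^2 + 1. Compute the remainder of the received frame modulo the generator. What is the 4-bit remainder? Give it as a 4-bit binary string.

0001

Modulo-2 division of 1001110110011111 by 11101:
  pos 0: 10011 XOR 11101 = 01110
  pos 1: 11101 XOR 11101 = 00000
  pos 7: 11001 XOR 11101 = 00100
  pos 9: 10011 XOR 11101 = 01110
  pos 10: 11101 XOR 11101 = 00000
Remainder = 0001 (nonzero — an error is detected).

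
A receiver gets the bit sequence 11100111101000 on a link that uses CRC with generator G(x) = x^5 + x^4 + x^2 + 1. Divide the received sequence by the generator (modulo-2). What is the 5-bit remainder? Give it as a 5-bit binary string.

00000

Modulo-2 division of 11100111101000 by 110101:
  pos 0: 111001 XOR 110101 = 001100
  pos 2: 110011 XOR 110101 = 000110
  pos 5: 110101 XOR 110101 = 000000
Remainder = 00000 (zero — the frame passes the CRC check).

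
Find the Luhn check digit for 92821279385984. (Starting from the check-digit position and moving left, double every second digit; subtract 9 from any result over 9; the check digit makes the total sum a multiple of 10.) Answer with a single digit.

Partial digits right→left: 4 8 9 5 8 3 9 7 2 1 2 8 2 9
Double every second digit counting from the check-digit position (so the 1st, 3rd, 5th, ... of the partial from the right).
  doubled (with −9 where >9): 8 9 7 9 4 4 4 → sum 45
  kept as-is: 8 5 3 7 1 8 9 → sum 41
Total = 45 + 41 = 86.
Check digit = (10 − (86 mod 10)) mod 10 = 4.

4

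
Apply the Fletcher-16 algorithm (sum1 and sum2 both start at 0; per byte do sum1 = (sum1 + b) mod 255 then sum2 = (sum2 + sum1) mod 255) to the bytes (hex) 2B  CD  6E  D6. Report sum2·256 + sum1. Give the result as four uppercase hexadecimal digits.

Running sums (mod 255):
  after byte 0 (2B): sum1=43, sum2=43
  after byte 1 (CD): sum1=248, sum2=36
  after byte 2 (6E): sum1=103, sum2=139
  after byte 3 (D6): sum1=62, sum2=201
Checksum = sum2·256 + sum1 = 201·256 + 62 = 51518 = 0xC93E.

C93E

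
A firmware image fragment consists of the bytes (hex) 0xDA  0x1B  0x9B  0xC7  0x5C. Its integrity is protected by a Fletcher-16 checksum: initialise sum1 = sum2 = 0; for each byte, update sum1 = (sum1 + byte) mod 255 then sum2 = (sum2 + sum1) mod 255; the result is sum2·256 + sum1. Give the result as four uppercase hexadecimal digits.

71B5

Running sums (mod 255):
  after byte 0 (0xDA): sum1=218, sum2=218
  after byte 1 (0x1B): sum1=245, sum2=208
  after byte 2 (0x9B): sum1=145, sum2=98
  after byte 3 (0xC7): sum1=89, sum2=187
  after byte 4 (0x5C): sum1=181, sum2=113
Checksum = sum2·256 + sum1 = 113·256 + 181 = 29109 = 0x71B5.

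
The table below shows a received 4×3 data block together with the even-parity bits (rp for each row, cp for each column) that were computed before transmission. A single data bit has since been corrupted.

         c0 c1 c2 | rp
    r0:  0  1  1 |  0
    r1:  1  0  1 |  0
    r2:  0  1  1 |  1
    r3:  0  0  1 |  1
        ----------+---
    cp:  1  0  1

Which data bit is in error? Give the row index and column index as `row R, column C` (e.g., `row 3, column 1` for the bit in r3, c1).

Recompute each row's even parity and compare to rp:
  r0: data parity 0, sent rp 0 → ok
  r1: data parity 0, sent rp 0 → ok
  r2: data parity 0, sent rp 1 → mismatch
  r3: data parity 1, sent rp 1 → ok
Recompute each column's even parity and compare to cp:
  c0: data parity 1, sent cp 1 → ok
  c1: data parity 0, sent cp 0 → ok
  c2: data parity 0, sent cp 1 → mismatch
Exactly one row (r2) and one column (c2) fail → the flipped bit is at their intersection.

row 2, column 2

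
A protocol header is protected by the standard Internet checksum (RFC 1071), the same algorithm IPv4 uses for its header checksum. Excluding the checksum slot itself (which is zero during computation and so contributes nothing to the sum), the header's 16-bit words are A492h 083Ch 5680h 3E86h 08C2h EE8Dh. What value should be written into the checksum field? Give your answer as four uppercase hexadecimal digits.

C6DA

One's-complement addition (fold any carry out of bit 15 back into bit 0):
  0xA492 + 0x083C = 0x0ACCE
  0xACCE + 0x5680 = 0x1034E → wrap carry → 0x034F
  0x034F + 0x3E86 = 0x041D5
  0x41D5 + 0x08C2 = 0x04A97
  0x4A97 + 0xEE8D = 0x13924 → wrap carry → 0x3925
One's-complement sum = 0x3925.
Checksum = ~0x3925 & 0xFFFF = 0xC6DA.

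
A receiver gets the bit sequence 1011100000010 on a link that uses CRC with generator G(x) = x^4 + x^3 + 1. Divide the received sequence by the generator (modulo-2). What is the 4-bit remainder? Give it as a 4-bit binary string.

Modulo-2 division of 1011100000010 by 11001:
  pos 0: 10111 XOR 11001 = 01110
  pos 1: 11100 XOR 11001 = 00101
  pos 3: 10100 XOR 11001 = 01101
  pos 4: 11010 XOR 11001 = 00011
  pos 7: 11001 XOR 11001 = 00000
Remainder = 0000 (zero — the frame passes the CRC check).

0000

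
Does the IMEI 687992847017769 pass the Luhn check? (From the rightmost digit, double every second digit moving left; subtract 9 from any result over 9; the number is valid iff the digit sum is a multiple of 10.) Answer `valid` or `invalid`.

From the right, keep odd positions and double even positions (subtract 9 from any doubled value over 9):
  doubled (positions 2,4,...): 3 5 0 8 4 9 7 → sum 36
  kept (positions 1,3,...): 9 7 1 7 8 9 7 6 → sum 54
Total = 90.
90 mod 10 = 0, so the number is valid.

valid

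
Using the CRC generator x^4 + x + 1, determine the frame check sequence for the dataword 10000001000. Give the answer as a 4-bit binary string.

Append 4 zeros: 100000010000000. Divide by 10011 (XOR where the leading bit is 1):
  pos 0: 10000 XOR 10011 = 00011
  pos 3: 11001 XOR 10011 = 01010
  pos 4: 10100 XOR 10011 = 00111
  pos 6: 11100 XOR 10011 = 01111
  pos 7: 11110 XOR 10011 = 01101
  pos 8: 11010 XOR 10011 = 01001
  pos 9: 10010 XOR 10011 = 00001
Remainder (last 4 bits) = 0010. This is the CRC / FCS.

0010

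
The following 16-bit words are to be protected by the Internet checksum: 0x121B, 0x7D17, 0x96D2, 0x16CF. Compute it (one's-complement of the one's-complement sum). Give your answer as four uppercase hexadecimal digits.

C32B

One's-complement addition (fold any carry out of bit 15 back into bit 0):
  0x121B + 0x7D17 = 0x08F32
  0x8F32 + 0x96D2 = 0x12604 → wrap carry → 0x2605
  0x2605 + 0x16CF = 0x03CD4
One's-complement sum = 0x3CD4.
Checksum = ~0x3CD4 & 0xFFFF = 0xC32B.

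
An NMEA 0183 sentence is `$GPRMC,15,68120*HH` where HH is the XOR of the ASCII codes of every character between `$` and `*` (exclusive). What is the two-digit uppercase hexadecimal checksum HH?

XOR the ASCII codes of the payload characters:
  'G' = 0x47 → acc = 0x47
  'P' = 0x50 → acc = 0x17
  'R' = 0x52 → acc = 0x45
  'M' = 0x4D → acc = 0x08
  'C' = 0x43 → acc = 0x4B
  ',' = 0x2C → acc = 0x67
  '1' = 0x31 → acc = 0x56
  '5' = 0x35 → acc = 0x63
  ',' = 0x2C → acc = 0x4F
  '6' = 0x36 → acc = 0x79
  '8' = 0x38 → acc = 0x41
  '1' = 0x31 → acc = 0x70
  '2' = 0x32 → acc = 0x42
  '0' = 0x30 → acc = 0x72
Checksum = 0x72.

72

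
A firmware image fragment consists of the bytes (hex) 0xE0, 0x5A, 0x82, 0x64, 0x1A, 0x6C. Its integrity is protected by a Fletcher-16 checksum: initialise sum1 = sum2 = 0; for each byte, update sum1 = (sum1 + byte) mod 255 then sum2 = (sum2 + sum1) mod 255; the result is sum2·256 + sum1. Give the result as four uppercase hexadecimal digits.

Running sums (mod 255):
  after byte 0 (0xE0): sum1=224, sum2=224
  after byte 1 (0x5A): sum1=59, sum2=28
  after byte 2 (0x82): sum1=189, sum2=217
  after byte 3 (0x64): sum1=34, sum2=251
  after byte 4 (0x1A): sum1=60, sum2=56
  after byte 5 (0x6C): sum1=168, sum2=224
Checksum = sum2·256 + sum1 = 224·256 + 168 = 57512 = 0xE0A8.

E0A8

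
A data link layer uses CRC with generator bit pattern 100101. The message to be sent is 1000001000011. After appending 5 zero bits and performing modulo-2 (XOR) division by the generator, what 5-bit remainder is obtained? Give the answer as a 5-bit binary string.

Append 5 zeros: 100000100001100000. Divide by 100101 (XOR where the leading bit is 1):
  pos 0: 100000 XOR 100101 = 000101
  pos 3: 101100 XOR 100101 = 001001
  pos 5: 100100 XOR 100101 = 000001
  pos 10: 111000 XOR 100101 = 011101
  pos 11: 111010 XOR 100101 = 011111
  pos 12: 111110 XOR 100101 = 011011
Remainder (last 5 bits) = 11011. This is the CRC / FCS.

11011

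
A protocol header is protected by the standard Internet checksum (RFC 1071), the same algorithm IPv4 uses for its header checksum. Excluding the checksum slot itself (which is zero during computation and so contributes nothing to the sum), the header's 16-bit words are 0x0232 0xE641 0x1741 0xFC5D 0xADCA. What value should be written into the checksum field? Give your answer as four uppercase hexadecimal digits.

5622

One's-complement addition (fold any carry out of bit 15 back into bit 0):
  0x0232 + 0xE641 = 0x0E873
  0xE873 + 0x1741 = 0x0FFB4
  0xFFB4 + 0xFC5D = 0x1FC11 → wrap carry → 0xFC12
  0xFC12 + 0xADCA = 0x1A9DC → wrap carry → 0xA9DD
One's-complement sum = 0xA9DD.
Checksum = ~0xA9DD & 0xFFFF = 0x5622.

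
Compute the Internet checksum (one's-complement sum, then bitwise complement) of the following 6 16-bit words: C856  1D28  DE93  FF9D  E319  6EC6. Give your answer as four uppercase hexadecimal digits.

One's-complement addition (fold any carry out of bit 15 back into bit 0):
  0xC856 + 0x1D28 = 0x0E57E
  0xE57E + 0xDE93 = 0x1C411 → wrap carry → 0xC412
  0xC412 + 0xFF9D = 0x1C3AF → wrap carry → 0xC3B0
  0xC3B0 + 0xE319 = 0x1A6C9 → wrap carry → 0xA6CA
  0xA6CA + 0x6EC6 = 0x11590 → wrap carry → 0x1591
One's-complement sum = 0x1591.
Checksum = ~0x1591 & 0xFFFF = 0xEA6E.

EA6E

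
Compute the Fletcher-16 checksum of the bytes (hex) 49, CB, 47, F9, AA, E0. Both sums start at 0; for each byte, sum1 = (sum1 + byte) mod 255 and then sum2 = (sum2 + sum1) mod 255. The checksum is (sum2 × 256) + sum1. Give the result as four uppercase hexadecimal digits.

F3E1

Running sums (mod 255):
  after byte 0 (49): sum1=73, sum2=73
  after byte 1 (CB): sum1=21, sum2=94
  after byte 2 (47): sum1=92, sum2=186
  after byte 3 (F9): sum1=86, sum2=17
  after byte 4 (AA): sum1=1, sum2=18
  after byte 5 (E0): sum1=225, sum2=243
Checksum = sum2·256 + sum1 = 243·256 + 225 = 62433 = 0xF3E1.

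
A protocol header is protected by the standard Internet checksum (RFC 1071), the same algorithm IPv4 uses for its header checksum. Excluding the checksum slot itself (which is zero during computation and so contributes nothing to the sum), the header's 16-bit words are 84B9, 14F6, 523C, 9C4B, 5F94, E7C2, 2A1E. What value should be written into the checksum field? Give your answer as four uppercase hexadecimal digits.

0653

One's-complement addition (fold any carry out of bit 15 back into bit 0):
  0x84B9 + 0x14F6 = 0x099AF
  0x99AF + 0x523C = 0x0EBEB
  0xEBEB + 0x9C4B = 0x18836 → wrap carry → 0x8837
  0x8837 + 0x5F94 = 0x0E7CB
  0xE7CB + 0xE7C2 = 0x1CF8D → wrap carry → 0xCF8E
  0xCF8E + 0x2A1E = 0x0F9AC
One's-complement sum = 0xF9AC.
Checksum = ~0xF9AC & 0xFFFF = 0x0653.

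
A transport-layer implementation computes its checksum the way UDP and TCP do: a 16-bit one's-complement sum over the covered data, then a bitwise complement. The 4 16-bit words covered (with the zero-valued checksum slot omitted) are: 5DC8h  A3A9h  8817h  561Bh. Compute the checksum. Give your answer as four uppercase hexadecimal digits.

One's-complement addition (fold any carry out of bit 15 back into bit 0):
  0x5DC8 + 0xA3A9 = 0x10171 → wrap carry → 0x0172
  0x0172 + 0x8817 = 0x08989
  0x8989 + 0x561B = 0x0DFA4
One's-complement sum = 0xDFA4.
Checksum = ~0xDFA4 & 0xFFFF = 0x205B.

205B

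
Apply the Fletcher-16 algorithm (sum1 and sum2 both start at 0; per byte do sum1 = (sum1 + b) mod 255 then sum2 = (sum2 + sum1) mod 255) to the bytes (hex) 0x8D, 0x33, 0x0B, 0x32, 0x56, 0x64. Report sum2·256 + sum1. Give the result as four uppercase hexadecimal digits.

25B8

Running sums (mod 255):
  after byte 0 (0x8D): sum1=141, sum2=141
  after byte 1 (0x33): sum1=192, sum2=78
  after byte 2 (0x0B): sum1=203, sum2=26
  after byte 3 (0x32): sum1=253, sum2=24
  after byte 4 (0x56): sum1=84, sum2=108
  after byte 5 (0x64): sum1=184, sum2=37
Checksum = sum2·256 + sum1 = 37·256 + 184 = 9656 = 0x25B8.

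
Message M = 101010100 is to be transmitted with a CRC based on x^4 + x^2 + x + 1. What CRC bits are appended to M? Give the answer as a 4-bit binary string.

Append 4 zeros: 1010101000000. Divide by 10111 (XOR where the leading bit is 1):
  pos 0: 10101 XOR 10111 = 00010
  pos 3: 10010 XOR 10111 = 00101
  pos 5: 10100 XOR 10111 = 00011
  pos 8: 11000 XOR 10111 = 01111
Remainder (last 4 bits) = 1111. This is the CRC / FCS.

1111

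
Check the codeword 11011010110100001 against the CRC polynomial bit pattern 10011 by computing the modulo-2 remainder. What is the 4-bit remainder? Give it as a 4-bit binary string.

1111

Modulo-2 division of 11011010110100001 by 10011:
  pos 0: 11011 XOR 10011 = 01000
  pos 1: 10000 XOR 10011 = 00011
  pos 4: 11101 XOR 10011 = 01110
  pos 5: 11101 XOR 10011 = 01110
  pos 6: 11100 XOR 10011 = 01111
  pos 7: 11111 XOR 10011 = 01100
  pos 8: 11000 XOR 10011 = 01011
  pos 9: 10110 XOR 10011 = 00101
  pos 11: 10100 XOR 10011 = 00111
Remainder = 1111 (nonzero — an error is detected).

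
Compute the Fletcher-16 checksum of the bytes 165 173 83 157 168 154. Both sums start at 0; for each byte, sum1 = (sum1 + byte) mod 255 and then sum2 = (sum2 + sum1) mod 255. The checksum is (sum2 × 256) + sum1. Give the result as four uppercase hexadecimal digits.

5887

Running sums (mod 255):
  after byte 0 (165): sum1=165, sum2=165
  after byte 1 (173): sum1=83, sum2=248
  after byte 2 (83): sum1=166, sum2=159
  after byte 3 (157): sum1=68, sum2=227
  after byte 4 (168): sum1=236, sum2=208
  after byte 5 (154): sum1=135, sum2=88
Checksum = sum2·256 + sum1 = 88·256 + 135 = 22663 = 0x5887.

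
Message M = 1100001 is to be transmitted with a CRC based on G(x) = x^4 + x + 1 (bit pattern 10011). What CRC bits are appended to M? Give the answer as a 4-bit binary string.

Append 4 zeros: 11000010000. Divide by 10011 (XOR where the leading bit is 1):
  pos 0: 11000 XOR 10011 = 01011
  pos 1: 10110 XOR 10011 = 00101
  pos 3: 10110 XOR 10011 = 00101
  pos 5: 10100 XOR 10011 = 00111
Remainder (last 4 bits) = 1110. This is the CRC / FCS.

1110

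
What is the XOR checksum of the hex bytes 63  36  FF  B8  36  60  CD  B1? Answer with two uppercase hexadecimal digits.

38

XOR the bytes together:
  start with 0x63
  0x63 ⊕ 0x36 = 0x55
  0x55 ⊕ 0xFF = 0xAA
  0xAA ⊕ 0xB8 = 0x12
  0x12 ⊕ 0x36 = 0x24
  0x24 ⊕ 0x60 = 0x44
  0x44 ⊕ 0xCD = 0x89
  0x89 ⊕ 0xB1 = 0x38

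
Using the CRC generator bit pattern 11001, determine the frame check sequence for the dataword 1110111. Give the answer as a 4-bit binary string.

1100

Append 4 zeros: 11101110000. Divide by 11001 (XOR where the leading bit is 1):
  pos 0: 11101 XOR 11001 = 00100
  pos 2: 10011 XOR 11001 = 01010
  pos 3: 10100 XOR 11001 = 01101
  pos 4: 11010 XOR 11001 = 00011
Remainder (last 4 bits) = 1100. This is the CRC / FCS.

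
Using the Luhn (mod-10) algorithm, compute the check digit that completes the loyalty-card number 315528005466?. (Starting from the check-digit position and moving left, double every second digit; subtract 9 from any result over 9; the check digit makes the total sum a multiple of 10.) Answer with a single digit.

Partial digits right→left: 6 6 4 5 0 0 8 2 5 5 1 3
Double every second digit counting from the check-digit position (so the 1st, 3rd, 5th, ... of the partial from the right).
  doubled (with −9 where >9): 3 8 0 7 1 2 → sum 21
  kept as-is: 6 5 0 2 5 3 → sum 21
Total = 21 + 21 = 42.
Check digit = (10 − (42 mod 10)) mod 10 = 8.

8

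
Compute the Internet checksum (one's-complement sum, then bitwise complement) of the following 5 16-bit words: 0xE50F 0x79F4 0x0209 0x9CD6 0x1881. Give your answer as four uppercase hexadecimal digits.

E99A

One's-complement addition (fold any carry out of bit 15 back into bit 0):
  0xE50F + 0x79F4 = 0x15F03 → wrap carry → 0x5F04
  0x5F04 + 0x0209 = 0x0610D
  0x610D + 0x9CD6 = 0x0FDE3
  0xFDE3 + 0x1881 = 0x11664 → wrap carry → 0x1665
One's-complement sum = 0x1665.
Checksum = ~0x1665 & 0xFFFF = 0xE99A.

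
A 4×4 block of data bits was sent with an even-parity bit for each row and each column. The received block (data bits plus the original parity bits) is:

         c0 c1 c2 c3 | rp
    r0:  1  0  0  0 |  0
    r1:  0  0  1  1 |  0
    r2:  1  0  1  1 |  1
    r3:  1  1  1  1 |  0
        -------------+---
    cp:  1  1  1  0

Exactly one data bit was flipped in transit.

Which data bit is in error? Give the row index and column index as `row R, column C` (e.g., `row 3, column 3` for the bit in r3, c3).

row 0, column 3

Recompute each row's even parity and compare to rp:
  r0: data parity 1, sent rp 0 → mismatch
  r1: data parity 0, sent rp 0 → ok
  r2: data parity 1, sent rp 1 → ok
  r3: data parity 0, sent rp 0 → ok
Recompute each column's even parity and compare to cp:
  c0: data parity 1, sent cp 1 → ok
  c1: data parity 1, sent cp 1 → ok
  c2: data parity 1, sent cp 1 → ok
  c3: data parity 1, sent cp 0 → mismatch
Exactly one row (r0) and one column (c3) fail → the flipped bit is at their intersection.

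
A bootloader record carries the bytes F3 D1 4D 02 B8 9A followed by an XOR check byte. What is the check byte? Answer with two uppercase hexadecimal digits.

4F

XOR the bytes together:
  start with 0xF3
  0xF3 ⊕ 0xD1 = 0x22
  0x22 ⊕ 0x4D = 0x6F
  0x6F ⊕ 0x02 = 0x6D
  0x6D ⊕ 0xB8 = 0xD5
  0xD5 ⊕ 0x9A = 0x4F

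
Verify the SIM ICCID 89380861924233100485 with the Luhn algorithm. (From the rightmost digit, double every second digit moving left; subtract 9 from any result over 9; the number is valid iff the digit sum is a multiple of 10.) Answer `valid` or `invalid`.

From the right, keep odd positions and double even positions (subtract 9 from any doubled value over 9):
  doubled (positions 2,4,...): 7 0 2 6 8 9 3 0 6 7 → sum 48
  kept (positions 1,3,...): 5 4 0 3 2 2 1 8 8 9 → sum 42
Total = 90.
90 mod 10 = 0, so the number is valid.

valid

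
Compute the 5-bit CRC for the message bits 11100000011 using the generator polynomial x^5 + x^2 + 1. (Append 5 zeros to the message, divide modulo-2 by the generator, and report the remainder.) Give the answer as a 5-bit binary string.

Append 5 zeros: 1110000001100000. Divide by 100101 (XOR where the leading bit is 1):
  pos 0: 111000 XOR 100101 = 011101
  pos 1: 111010 XOR 100101 = 011111
  pos 2: 111110 XOR 100101 = 011011
  pos 3: 110110 XOR 100101 = 010011
  pos 4: 100111 XOR 100101 = 000010
  pos 8: 101000 XOR 100101 = 001101
  pos 10: 110100 XOR 100101 = 010001
Remainder (last 5 bits) = 10001. This is the CRC / FCS.

10001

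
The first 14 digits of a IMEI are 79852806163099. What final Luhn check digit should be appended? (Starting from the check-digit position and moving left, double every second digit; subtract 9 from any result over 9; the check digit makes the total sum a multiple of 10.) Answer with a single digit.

Partial digits right→left: 9 9 0 3 6 1 6 0 8 2 5 8 9 7
Double every second digit counting from the check-digit position (so the 1st, 3rd, 5th, ... of the partial from the right).
  doubled (with −9 where >9): 9 0 3 3 7 1 9 → sum 32
  kept as-is: 9 3 1 0 2 8 7 → sum 30
Total = 32 + 30 = 62.
Check digit = (10 − (62 mod 10)) mod 10 = 8.

8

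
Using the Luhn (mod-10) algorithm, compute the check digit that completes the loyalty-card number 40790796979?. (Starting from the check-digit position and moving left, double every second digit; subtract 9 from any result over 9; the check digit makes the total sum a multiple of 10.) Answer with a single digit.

Partial digits right→left: 9 7 9 6 9 7 0 9 7 0 4
Double every second digit counting from the check-digit position (so the 1st, 3rd, 5th, ... of the partial from the right).
  doubled (with −9 where >9): 9 9 9 0 5 8 → sum 40
  kept as-is: 7 6 7 9 0 → sum 29
Total = 40 + 29 = 69.
Check digit = (10 − (69 mod 10)) mod 10 = 1.

1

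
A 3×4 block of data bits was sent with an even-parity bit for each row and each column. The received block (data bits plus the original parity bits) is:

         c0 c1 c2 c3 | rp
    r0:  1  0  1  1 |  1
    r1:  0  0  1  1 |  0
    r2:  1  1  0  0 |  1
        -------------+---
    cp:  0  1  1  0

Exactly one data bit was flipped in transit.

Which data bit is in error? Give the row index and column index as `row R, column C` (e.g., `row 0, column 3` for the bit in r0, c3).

Recompute each row's even parity and compare to rp:
  r0: data parity 1, sent rp 1 → ok
  r1: data parity 0, sent rp 0 → ok
  r2: data parity 0, sent rp 1 → mismatch
Recompute each column's even parity and compare to cp:
  c0: data parity 0, sent cp 0 → ok
  c1: data parity 1, sent cp 1 → ok
  c2: data parity 0, sent cp 1 → mismatch
  c3: data parity 0, sent cp 0 → ok
Exactly one row (r2) and one column (c2) fail → the flipped bit is at their intersection.

row 2, column 2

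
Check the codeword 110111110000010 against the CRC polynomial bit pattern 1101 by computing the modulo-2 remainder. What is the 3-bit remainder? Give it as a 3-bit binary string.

000

Modulo-2 division of 110111110000010 by 1101:
  pos 0: 1101 XOR 1101 = 0000
  pos 4: 1111 XOR 1101 = 0010
  pos 6: 1000 XOR 1101 = 0101
  pos 7: 1010 XOR 1101 = 0111
  pos 8: 1110 XOR 1101 = 0011
  pos 10: 1101 XOR 1101 = 0000
Remainder = 000 (zero — the frame passes the CRC check).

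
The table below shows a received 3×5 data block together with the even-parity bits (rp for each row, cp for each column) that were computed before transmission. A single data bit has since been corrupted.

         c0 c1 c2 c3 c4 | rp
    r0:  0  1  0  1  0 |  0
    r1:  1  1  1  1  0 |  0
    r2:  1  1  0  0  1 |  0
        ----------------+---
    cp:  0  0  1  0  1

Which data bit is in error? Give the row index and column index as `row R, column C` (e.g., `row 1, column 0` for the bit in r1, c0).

Recompute each row's even parity and compare to rp:
  r0: data parity 0, sent rp 0 → ok
  r1: data parity 0, sent rp 0 → ok
  r2: data parity 1, sent rp 0 → mismatch
Recompute each column's even parity and compare to cp:
  c0: data parity 0, sent cp 0 → ok
  c1: data parity 1, sent cp 0 → mismatch
  c2: data parity 1, sent cp 1 → ok
  c3: data parity 0, sent cp 0 → ok
  c4: data parity 1, sent cp 1 → ok
Exactly one row (r2) and one column (c1) fail → the flipped bit is at their intersection.

row 2, column 1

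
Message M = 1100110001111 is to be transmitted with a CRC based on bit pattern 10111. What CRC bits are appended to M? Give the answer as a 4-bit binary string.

Append 4 zeros: 11001100011110000. Divide by 10111 (XOR where the leading bit is 1):
  pos 0: 11001 XOR 10111 = 01110
  pos 1: 11101 XOR 10111 = 01010
  pos 2: 10100 XOR 10111 = 00011
  pos 5: 11001 XOR 10111 = 01110
  pos 6: 11101 XOR 10111 = 01010
  pos 7: 10101 XOR 10111 = 00010
  pos 10: 10100 XOR 10111 = 00011
Remainder (last 4 bits) = 1100. This is the CRC / FCS.

1100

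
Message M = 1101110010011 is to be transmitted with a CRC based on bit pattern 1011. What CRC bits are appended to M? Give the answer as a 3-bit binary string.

Append 3 zeros: 1101110010011000. Divide by 1011 (XOR where the leading bit is 1):
  pos 0: 1101 XOR 1011 = 0110
  pos 1: 1101 XOR 1011 = 0110
  pos 2: 1101 XOR 1011 = 0110
  pos 3: 1100 XOR 1011 = 0111
  pos 4: 1110 XOR 1011 = 0101
  pos 5: 1011 XOR 1011 = 0000
  pos 11: 1100 XOR 1011 = 0111
  pos 12: 1110 XOR 1011 = 0101
Remainder (last 3 bits) = 101. This is the CRC / FCS.

101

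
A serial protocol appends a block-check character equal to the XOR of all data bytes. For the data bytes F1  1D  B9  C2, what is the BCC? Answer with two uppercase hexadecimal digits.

XOR the bytes together:
  start with 0xF1
  0xF1 ⊕ 0x1D = 0xEC
  0xEC ⊕ 0xB9 = 0x55
  0x55 ⊕ 0xC2 = 0x97

97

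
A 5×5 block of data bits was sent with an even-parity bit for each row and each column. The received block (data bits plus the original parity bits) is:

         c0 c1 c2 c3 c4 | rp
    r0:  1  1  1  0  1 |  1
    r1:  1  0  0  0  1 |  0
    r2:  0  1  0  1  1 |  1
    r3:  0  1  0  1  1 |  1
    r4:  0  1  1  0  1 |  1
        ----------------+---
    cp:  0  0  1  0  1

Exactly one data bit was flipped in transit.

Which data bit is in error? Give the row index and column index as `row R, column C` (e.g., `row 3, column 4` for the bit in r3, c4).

Recompute each row's even parity and compare to rp:
  r0: data parity 0, sent rp 1 → mismatch
  r1: data parity 0, sent rp 0 → ok
  r2: data parity 1, sent rp 1 → ok
  r3: data parity 1, sent rp 1 → ok
  r4: data parity 1, sent rp 1 → ok
Recompute each column's even parity and compare to cp:
  c0: data parity 0, sent cp 0 → ok
  c1: data parity 0, sent cp 0 → ok
  c2: data parity 0, sent cp 1 → mismatch
  c3: data parity 0, sent cp 0 → ok
  c4: data parity 1, sent cp 1 → ok
Exactly one row (r0) and one column (c2) fail → the flipped bit is at their intersection.

row 0, column 2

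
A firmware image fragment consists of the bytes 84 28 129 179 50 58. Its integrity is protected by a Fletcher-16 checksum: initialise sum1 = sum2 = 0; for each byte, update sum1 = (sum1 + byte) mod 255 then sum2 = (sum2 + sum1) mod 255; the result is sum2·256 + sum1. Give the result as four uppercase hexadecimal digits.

Running sums (mod 255):
  after byte 0 (84): sum1=84, sum2=84
  after byte 1 (28): sum1=112, sum2=196
  after byte 2 (129): sum1=241, sum2=182
  after byte 3 (179): sum1=165, sum2=92
  after byte 4 (50): sum1=215, sum2=52
  after byte 5 (58): sum1=18, sum2=70
Checksum = sum2·256 + sum1 = 70·256 + 18 = 17938 = 0x4612.

4612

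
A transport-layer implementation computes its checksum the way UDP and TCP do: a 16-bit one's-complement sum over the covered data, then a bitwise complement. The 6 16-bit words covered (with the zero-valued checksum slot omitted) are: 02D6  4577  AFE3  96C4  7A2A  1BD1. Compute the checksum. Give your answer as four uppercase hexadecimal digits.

DB0E

One's-complement addition (fold any carry out of bit 15 back into bit 0):
  0x02D6 + 0x4577 = 0x0484D
  0x484D + 0xAFE3 = 0x0F830
  0xF830 + 0x96C4 = 0x18EF4 → wrap carry → 0x8EF5
  0x8EF5 + 0x7A2A = 0x1091F → wrap carry → 0x0920
  0x0920 + 0x1BD1 = 0x024F1
One's-complement sum = 0x24F1.
Checksum = ~0x24F1 & 0xFFFF = 0xDB0E.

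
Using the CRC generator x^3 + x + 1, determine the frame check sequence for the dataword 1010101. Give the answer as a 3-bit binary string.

Append 3 zeros: 1010101000. Divide by 1011 (XOR where the leading bit is 1):
  pos 0: 1010 XOR 1011 = 0001
  pos 3: 1101 XOR 1011 = 0110
  pos 4: 1100 XOR 1011 = 0111
  pos 5: 1110 XOR 1011 = 0101
  pos 6: 1010 XOR 1011 = 0001
Remainder (last 3 bits) = 001. This is the CRC / FCS.

001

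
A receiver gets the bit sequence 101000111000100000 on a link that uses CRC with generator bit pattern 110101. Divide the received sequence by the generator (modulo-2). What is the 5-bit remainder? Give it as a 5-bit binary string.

00000

Modulo-2 division of 101000111000100000 by 110101:
  pos 0: 101000 XOR 110101 = 011101
  pos 1: 111011 XOR 110101 = 001110
  pos 3: 111011 XOR 110101 = 001110
  pos 5: 111000 XOR 110101 = 001101
  pos 7: 110101 XOR 110101 = 000000
Remainder = 00000 (zero — the frame passes the CRC check).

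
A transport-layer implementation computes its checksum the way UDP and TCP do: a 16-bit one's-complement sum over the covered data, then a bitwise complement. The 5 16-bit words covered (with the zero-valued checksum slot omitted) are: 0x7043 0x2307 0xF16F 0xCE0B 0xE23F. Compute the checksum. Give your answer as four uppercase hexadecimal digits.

CAF9

One's-complement addition (fold any carry out of bit 15 back into bit 0):
  0x7043 + 0x2307 = 0x0934A
  0x934A + 0xF16F = 0x184B9 → wrap carry → 0x84BA
  0x84BA + 0xCE0B = 0x152C5 → wrap carry → 0x52C6
  0x52C6 + 0xE23F = 0x13505 → wrap carry → 0x3506
One's-complement sum = 0x3506.
Checksum = ~0x3506 & 0xFFFF = 0xCAF9.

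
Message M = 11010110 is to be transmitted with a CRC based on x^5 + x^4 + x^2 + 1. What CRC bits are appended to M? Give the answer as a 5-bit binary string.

11111

Append 5 zeros: 1101011000000. Divide by 110101 (XOR where the leading bit is 1):
  pos 0: 110101 XOR 110101 = 000000
  pos 6: 100000 XOR 110101 = 010101
  pos 7: 101010 XOR 110101 = 011111
Remainder (last 5 bits) = 11111. This is the CRC / FCS.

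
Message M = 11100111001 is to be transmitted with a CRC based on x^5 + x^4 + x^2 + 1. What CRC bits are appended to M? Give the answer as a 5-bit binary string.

Append 5 zeros: 1110011100100000. Divide by 110101 (XOR where the leading bit is 1):
  pos 0: 111001 XOR 110101 = 001100
  pos 2: 110011 XOR 110101 = 000110
  pos 5: 110001 XOR 110101 = 000100
  pos 8: 100000 XOR 110101 = 010101
  pos 9: 101010 XOR 110101 = 011111
  pos 10: 111110 XOR 110101 = 001011
Remainder (last 5 bits) = 01011. This is the CRC / FCS.

01011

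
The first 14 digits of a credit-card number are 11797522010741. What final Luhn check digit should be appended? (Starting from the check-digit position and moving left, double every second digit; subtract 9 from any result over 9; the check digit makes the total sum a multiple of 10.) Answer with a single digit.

4

Partial digits right→left: 1 4 7 0 1 0 2 2 5 7 9 7 1 1
Double every second digit counting from the check-digit position (so the 1st, 3rd, 5th, ... of the partial from the right).
  doubled (with −9 where >9): 2 5 2 4 1 9 2 → sum 25
  kept as-is: 4 0 0 2 7 7 1 → sum 21
Total = 25 + 21 = 46.
Check digit = (10 − (46 mod 10)) mod 10 = 4.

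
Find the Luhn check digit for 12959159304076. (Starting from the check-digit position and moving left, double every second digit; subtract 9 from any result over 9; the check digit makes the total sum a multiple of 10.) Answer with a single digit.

3

Partial digits right→left: 6 7 0 4 0 3 9 5 1 9 5 9 2 1
Double every second digit counting from the check-digit position (so the 1st, 3rd, 5th, ... of the partial from the right).
  doubled (with −9 where >9): 3 0 0 9 2 1 4 → sum 19
  kept as-is: 7 4 3 5 9 9 1 → sum 38
Total = 19 + 38 = 57.
Check digit = (10 − (57 mod 10)) mod 10 = 3.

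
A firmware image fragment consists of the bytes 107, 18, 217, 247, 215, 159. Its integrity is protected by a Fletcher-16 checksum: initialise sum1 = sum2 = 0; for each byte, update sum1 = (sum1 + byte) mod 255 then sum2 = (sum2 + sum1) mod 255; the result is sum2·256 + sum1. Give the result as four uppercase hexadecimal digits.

7DC6

Running sums (mod 255):
  after byte 0 (107): sum1=107, sum2=107
  after byte 1 (18): sum1=125, sum2=232
  after byte 2 (217): sum1=87, sum2=64
  after byte 3 (247): sum1=79, sum2=143
  after byte 4 (215): sum1=39, sum2=182
  after byte 5 (159): sum1=198, sum2=125
Checksum = sum2·256 + sum1 = 125·256 + 198 = 32198 = 0x7DC6.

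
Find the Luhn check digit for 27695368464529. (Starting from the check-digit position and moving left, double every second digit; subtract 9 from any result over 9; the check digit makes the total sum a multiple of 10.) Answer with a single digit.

Partial digits right→left: 9 2 5 4 6 4 8 6 3 5 9 6 7 2
Double every second digit counting from the check-digit position (so the 1st, 3rd, 5th, ... of the partial from the right).
  doubled (with −9 where >9): 9 1 3 7 6 9 5 → sum 40
  kept as-is: 2 4 4 6 5 6 2 → sum 29
Total = 40 + 29 = 69.
Check digit = (10 − (69 mod 10)) mod 10 = 1.

1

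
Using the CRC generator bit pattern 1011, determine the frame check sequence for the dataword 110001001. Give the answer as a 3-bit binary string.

Append 3 zeros: 110001001000. Divide by 1011 (XOR where the leading bit is 1):
  pos 0: 1100 XOR 1011 = 0111
  pos 1: 1110 XOR 1011 = 0101
  pos 2: 1011 XOR 1011 = 0000
  pos 8: 1000 XOR 1011 = 0011
Remainder (last 3 bits) = 011. This is the CRC / FCS.

011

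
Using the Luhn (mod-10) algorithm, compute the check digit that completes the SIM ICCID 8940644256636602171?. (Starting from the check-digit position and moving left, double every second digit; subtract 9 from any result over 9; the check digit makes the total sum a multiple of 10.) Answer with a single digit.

Partial digits right→left: 1 7 1 2 0 6 6 3 6 6 5 2 4 4 6 0 4 9 8
Double every second digit counting from the check-digit position (so the 1st, 3rd, 5th, ... of the partial from the right).
  doubled (with −9 where >9): 2 2 0 3 3 1 8 3 8 7 → sum 37
  kept as-is: 7 2 6 3 6 2 4 0 9 → sum 39
Total = 37 + 39 = 76.
Check digit = (10 − (76 mod 10)) mod 10 = 4.

4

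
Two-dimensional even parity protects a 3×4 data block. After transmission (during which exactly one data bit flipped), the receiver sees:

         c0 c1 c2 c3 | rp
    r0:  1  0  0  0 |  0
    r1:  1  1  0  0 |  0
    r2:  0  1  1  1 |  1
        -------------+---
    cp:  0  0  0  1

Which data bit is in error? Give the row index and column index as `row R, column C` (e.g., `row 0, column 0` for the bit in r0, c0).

row 0, column 2

Recompute each row's even parity and compare to rp:
  r0: data parity 1, sent rp 0 → mismatch
  r1: data parity 0, sent rp 0 → ok
  r2: data parity 1, sent rp 1 → ok
Recompute each column's even parity and compare to cp:
  c0: data parity 0, sent cp 0 → ok
  c1: data parity 0, sent cp 0 → ok
  c2: data parity 1, sent cp 0 → mismatch
  c3: data parity 1, sent cp 1 → ok
Exactly one row (r0) and one column (c2) fail → the flipped bit is at their intersection.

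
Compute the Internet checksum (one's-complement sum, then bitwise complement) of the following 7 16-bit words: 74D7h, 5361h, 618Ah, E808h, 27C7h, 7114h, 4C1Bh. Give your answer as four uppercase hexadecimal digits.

One's-complement addition (fold any carry out of bit 15 back into bit 0):
  0x74D7 + 0x5361 = 0x0C838
  0xC838 + 0x618A = 0x129C2 → wrap carry → 0x29C3
  0x29C3 + 0xE808 = 0x111CB → wrap carry → 0x11CC
  0x11CC + 0x27C7 = 0x03993
  0x3993 + 0x7114 = 0x0AAA7
  0xAAA7 + 0x4C1B = 0x0F6C2
One's-complement sum = 0xF6C2.
Checksum = ~0xF6C2 & 0xFFFF = 0x093D.

093D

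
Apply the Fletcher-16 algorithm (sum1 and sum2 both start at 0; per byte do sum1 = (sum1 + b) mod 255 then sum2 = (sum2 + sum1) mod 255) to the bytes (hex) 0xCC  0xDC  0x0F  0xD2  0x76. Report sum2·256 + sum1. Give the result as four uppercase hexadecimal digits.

Running sums (mod 255):
  after byte 0 (0xCC): sum1=204, sum2=204
  after byte 1 (0xDC): sum1=169, sum2=118
  after byte 2 (0x0F): sum1=184, sum2=47
  after byte 3 (0xD2): sum1=139, sum2=186
  after byte 4 (0x76): sum1=2, sum2=188
Checksum = sum2·256 + sum1 = 188·256 + 2 = 48130 = 0xBC02.

BC02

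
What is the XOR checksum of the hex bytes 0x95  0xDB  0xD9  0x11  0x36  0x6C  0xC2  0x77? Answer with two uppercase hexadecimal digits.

69

XOR the bytes together:
  start with 0x95
  0x95 ⊕ 0xDB = 0x4E
  0x4E ⊕ 0xD9 = 0x97
  0x97 ⊕ 0x11 = 0x86
  0x86 ⊕ 0x36 = 0xB0
  0xB0 ⊕ 0x6C = 0xDC
  0xDC ⊕ 0xC2 = 0x1E
  0x1E ⊕ 0x77 = 0x69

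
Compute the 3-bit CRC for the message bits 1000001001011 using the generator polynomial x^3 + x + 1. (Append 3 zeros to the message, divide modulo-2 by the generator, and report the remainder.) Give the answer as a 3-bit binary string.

Append 3 zeros: 1000001001011000. Divide by 1011 (XOR where the leading bit is 1):
  pos 0: 1000 XOR 1011 = 0011
  pos 2: 1100 XOR 1011 = 0111
  pos 3: 1111 XOR 1011 = 0100
  pos 4: 1000 XOR 1011 = 0011
  pos 6: 1101 XOR 1011 = 0110
  pos 7: 1100 XOR 1011 = 0111
  pos 8: 1111 XOR 1011 = 0100
  pos 9: 1001 XOR 1011 = 0010
  pos 11: 1000 XOR 1011 = 0011
Remainder (last 3 bits) = 110. This is the CRC / FCS.

110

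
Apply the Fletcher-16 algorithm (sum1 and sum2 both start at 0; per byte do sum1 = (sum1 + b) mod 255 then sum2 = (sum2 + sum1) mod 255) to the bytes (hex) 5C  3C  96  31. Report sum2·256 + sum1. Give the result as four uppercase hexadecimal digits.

8460

Running sums (mod 255):
  after byte 0 (5C): sum1=92, sum2=92
  after byte 1 (3C): sum1=152, sum2=244
  after byte 2 (96): sum1=47, sum2=36
  after byte 3 (31): sum1=96, sum2=132
Checksum = sum2·256 + sum1 = 132·256 + 96 = 33888 = 0x8460.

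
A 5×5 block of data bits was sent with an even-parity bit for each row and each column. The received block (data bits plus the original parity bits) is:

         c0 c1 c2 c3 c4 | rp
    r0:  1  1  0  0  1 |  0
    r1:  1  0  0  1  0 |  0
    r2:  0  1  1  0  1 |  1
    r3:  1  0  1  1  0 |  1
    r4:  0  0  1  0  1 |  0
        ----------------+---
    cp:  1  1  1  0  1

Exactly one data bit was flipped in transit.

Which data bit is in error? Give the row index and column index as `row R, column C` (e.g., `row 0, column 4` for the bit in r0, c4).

Recompute each row's even parity and compare to rp:
  r0: data parity 1, sent rp 0 → mismatch
  r1: data parity 0, sent rp 0 → ok
  r2: data parity 1, sent rp 1 → ok
  r3: data parity 1, sent rp 1 → ok
  r4: data parity 0, sent rp 0 → ok
Recompute each column's even parity and compare to cp:
  c0: data parity 1, sent cp 1 → ok
  c1: data parity 0, sent cp 1 → mismatch
  c2: data parity 1, sent cp 1 → ok
  c3: data parity 0, sent cp 0 → ok
  c4: data parity 1, sent cp 1 → ok
Exactly one row (r0) and one column (c1) fail → the flipped bit is at their intersection.

row 0, column 1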